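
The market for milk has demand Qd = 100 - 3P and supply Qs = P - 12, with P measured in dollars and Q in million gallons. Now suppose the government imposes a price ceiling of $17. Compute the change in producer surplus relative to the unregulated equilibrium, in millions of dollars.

-115.5

In a free market, 100 - 3P = P - 12 gives the equilibrium P* = 28, Q* = 16.
Since 17 < 28, the ceiling is binding.
At P = 17: Qd = 100 - 3·17 = 49 and Qs = 17 - 12 = 5.
Producer surplus without the control is ½ · (28 - 12) · 16 = 128.
With the ceiling, producers sell 5 units at 17, so PS = ½ · (17 - 12) · 5 = 12.5.
Change in producer surplus = 12.5 - 128 = -115.5.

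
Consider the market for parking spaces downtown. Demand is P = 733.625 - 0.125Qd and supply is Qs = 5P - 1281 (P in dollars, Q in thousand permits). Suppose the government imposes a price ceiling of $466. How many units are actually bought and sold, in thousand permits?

Rearranging demand gives Qd = 5869 - 8P. Without the control the market clears where 5869 - 8P = 5P - 1281, i.e. P* = 550 and Q* = 1469.
Since 466 < 550, the ceiling is binding.
At P = 466: Qd = 5869 - 8·466 = 2141 and Qs = 5·466 - 1281 = 1049.
The quantity actually transacted is the short side, supply: 1049.

1049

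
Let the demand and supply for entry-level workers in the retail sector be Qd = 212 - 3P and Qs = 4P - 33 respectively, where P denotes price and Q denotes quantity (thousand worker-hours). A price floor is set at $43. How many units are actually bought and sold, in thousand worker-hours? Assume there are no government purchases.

Equilibrium: 212 - 3P = 4P - 33, so 245 = 7P and P* = 35, Q* = 107.
Since 43 > 35, the floor is binding.
At P = 43: Qd = 212 - 3·43 = 83 and Qs = 4·43 - 33 = 139.
The quantity actually transacted is the short side, demand: 83.

83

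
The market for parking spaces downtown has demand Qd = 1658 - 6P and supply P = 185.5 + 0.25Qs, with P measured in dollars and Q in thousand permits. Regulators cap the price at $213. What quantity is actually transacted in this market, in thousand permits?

Rearranging supply gives Qs = 4P - 742. Setting quantity demanded equal to quantity supplied, 1658 - 6P = 4P - 742, gives P* = 240 and Q* = 218.
Because the ceiling (213) lies below the market-clearing price, it is binding.
At P = 213: Qd = 1658 - 6·213 = 380 and Qs = 4·213 - 742 = 110.
The quantity actually transacted is the short side, supply: 110.

110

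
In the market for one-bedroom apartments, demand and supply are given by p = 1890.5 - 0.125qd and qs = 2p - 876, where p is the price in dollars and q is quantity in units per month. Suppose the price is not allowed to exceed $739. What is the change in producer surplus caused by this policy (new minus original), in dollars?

-1259643

Rearranging demand gives qd = 15124 - 8p. In a free market, 15124 - 8p = 2p - 876 gives the equilibrium p* = 1600, q* = 2324.
Because the ceiling (739) lies below the market-clearing price, it is binding.
At p = 739: qd = 15124 - 8·739 = 9212 and qs = 2·739 - 876 = 602.
Producer surplus without the control is ½ · (1600 - 438) · 2324 = 1350244.
With the ceiling, producers sell 602 units at 739, so PS = ½ · (739 - 438) · 602 = 90601.
Change in producer surplus = 90601 - 1350244 = -1259643.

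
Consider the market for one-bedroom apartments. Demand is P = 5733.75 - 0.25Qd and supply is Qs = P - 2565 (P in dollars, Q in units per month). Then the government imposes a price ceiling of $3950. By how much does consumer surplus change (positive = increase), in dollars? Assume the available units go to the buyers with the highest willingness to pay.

1427437.5

Rearranging demand gives Qd = 22935 - 4P. In a free market, 22935 - 4P = P - 2565 gives the equilibrium P* = 5100, Q* = 2535.
Because the ceiling (3950) lies below the market-clearing price, it is binding.
At P = 3950: Qd = 22935 - 4·3950 = 7135 and Qs = 3950 - 2565 = 1385.
Consumer surplus without the control is ½ · (5733.75 - 5100) · 2535 = 803278.125.
With the ceiling, 1385 units are sold at 3950 (assume they go to the highest-value buyers). The demand price at Q = 1385 is 5387.5, so CS = ½ · [(5733.75 - 3950) + (5387.5 - 3950)] · 1385 = 2230715.625.
Change in consumer surplus = 2230715.625 - 803278.125 = 1427437.5.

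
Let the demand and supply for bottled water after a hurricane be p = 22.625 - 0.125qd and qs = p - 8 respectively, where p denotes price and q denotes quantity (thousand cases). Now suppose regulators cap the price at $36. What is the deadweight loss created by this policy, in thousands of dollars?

Rearranging demand gives qd = 181 - 8p. Without the control the market clears where 181 - 8p = p - 8, i.e. p* = 21 and q* = 13.
The ceiling of 36 is above the equilibrium price 21, so it is not binding; the market clears at p* = 21, q* = 13.
Since the control does not bind, no trades are prevented and deadweight loss is zero.

0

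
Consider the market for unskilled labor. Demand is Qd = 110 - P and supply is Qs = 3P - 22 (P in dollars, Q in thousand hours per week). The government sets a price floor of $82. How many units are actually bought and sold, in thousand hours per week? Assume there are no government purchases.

Setting quantity demanded equal to quantity supplied, 110 - P = 3P - 22, gives P* = 33 and Q* = 77.
Because the floor (82) lies above the market-clearing price, it is binding.
At P = 82: Qd = 110 - 82 = 28 and Qs = 3·82 - 22 = 224.
The quantity actually transacted is the short side, demand: 28.

28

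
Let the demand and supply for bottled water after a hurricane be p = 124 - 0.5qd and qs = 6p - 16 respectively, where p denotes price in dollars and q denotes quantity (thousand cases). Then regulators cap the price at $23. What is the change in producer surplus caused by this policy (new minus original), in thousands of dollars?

-1520

Rearranging demand gives qd = 248 - 2p. Without the control the market clears where 248 - 2p = 6p - 16, i.e. p* = 33 and q* = 182.
The ceiling of 23 is below the equilibrium price 33, so it binds.
At p = 23: qd = 248 - 2·23 = 202 and qs = 6·23 - 16 = 122.
Producer surplus without the control is ½ · (33 - 8/3) · 182 = 8281/3.
With the ceiling, producers sell 122 units at 23, so PS = ½ · (23 - 8/3) · 122 = 3721/3.
Change in producer surplus = 3721/3 - 8281/3 = -1520.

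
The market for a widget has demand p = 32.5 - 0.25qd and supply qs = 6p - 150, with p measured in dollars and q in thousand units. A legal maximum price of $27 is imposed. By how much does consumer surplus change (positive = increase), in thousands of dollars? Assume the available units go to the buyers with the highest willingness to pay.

Rearranging demand gives qd = 130 - 4p. Setting quantity demanded equal to quantity supplied, 130 - 4p = 6p - 150, gives p* = 28 and q* = 18.
Since 27 < 28, the ceiling is binding.
At p = 27: qd = 130 - 4·27 = 22 and qs = 6·27 - 150 = 12.
Consumer surplus without the control is ½ · (32.5 - 28) · 18 = 40.5.
With the ceiling, 12 units are sold at 27 (assume they go to the highest-value buyers). The demand price at q = 12 is 29.5, so CS = ½ · [(32.5 - 27) + (29.5 - 27)] · 12 = 48.
Change in consumer surplus = 48 - 40.5 = 7.5.

7.5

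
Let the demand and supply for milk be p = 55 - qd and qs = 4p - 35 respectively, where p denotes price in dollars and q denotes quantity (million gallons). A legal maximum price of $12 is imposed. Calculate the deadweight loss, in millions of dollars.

360

Rearranging demand gives qd = 55 - p. Without the control the market clears where 55 - p = 4p - 35, i.e. p* = 18 and q* = 37.
The ceiling of 12 is below the equilibrium price 18, so it binds.
At p = 12: qd = 55 - 12 = 43 and qs = 4·12 - 35 = 13.
Quantity traded falls to 13. At q = 13 the demand price is 55 - 13 = 42 and the supply price is (35 + 13)/4 = 12.
Deadweight loss = ½ · (42 - 12) · (37 - 13) = ½ · 30 · 24 = 360.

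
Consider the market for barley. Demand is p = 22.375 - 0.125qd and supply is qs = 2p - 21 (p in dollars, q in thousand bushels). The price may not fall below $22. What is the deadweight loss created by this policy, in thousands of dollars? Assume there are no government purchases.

80

Rearranging demand gives qd = 179 - 8p. Without the control the market clears where 179 - 8p = 2p - 21, i.e. p* = 20 and q* = 19.
Because the floor (22) lies above the market-clearing price, it is binding.
At p = 22: qd = 179 - 8·22 = 3 and qs = 2·22 - 21 = 23.
Quantity traded falls to 3. At q = 3 the demand price is (179 - 3)/8 = 22 and the supply price is (21 + 3)/2 = 12.
Deadweight loss = ½ · (22 - 12) · (19 - 3) = ½ · 10 · 16 = 80.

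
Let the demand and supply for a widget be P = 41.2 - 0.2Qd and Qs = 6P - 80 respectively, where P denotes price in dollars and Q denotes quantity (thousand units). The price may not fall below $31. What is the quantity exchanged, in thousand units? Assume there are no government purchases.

51

Rearranging demand gives Qd = 206 - 5P. In a free market, 206 - 5P = 6P - 80 gives the equilibrium P* = 26, Q* = 76.
Because the floor (31) lies above the market-clearing price, it is binding.
At P = 31: Qd = 206 - 5·31 = 51 and Qs = 6·31 - 80 = 106.
The quantity actually transacted is the short side, demand: 51.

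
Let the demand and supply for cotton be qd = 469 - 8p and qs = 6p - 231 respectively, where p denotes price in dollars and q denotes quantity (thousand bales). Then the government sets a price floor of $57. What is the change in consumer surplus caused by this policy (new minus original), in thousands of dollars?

Equilibrium: 469 - 8p = 6p - 231, so 700 = 14p and p* = 50, q* = 69.
Since 57 > 50, the floor is binding.
At p = 57: qd = 469 - 8·57 = 13 and qs = 6·57 - 231 = 111.
Consumer surplus without the control is ½ · (58.625 - 50) · 69 = 297.5625.
With the floor, consumers buy 13 units at 57, so CS = ½ · (58.625 - 57) · 13 = 10.5625.
Change in consumer surplus = 10.5625 - 297.5625 = -287.

-287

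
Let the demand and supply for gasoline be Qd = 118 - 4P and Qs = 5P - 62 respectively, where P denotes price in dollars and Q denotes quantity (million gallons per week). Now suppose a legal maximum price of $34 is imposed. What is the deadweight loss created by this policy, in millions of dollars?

Setting quantity demanded equal to quantity supplied, 118 - 4P = 5P - 62, gives P* = 20 and Q* = 38.
The ceiling of 34 is above the equilibrium price 20, so it is not binding; the market clears at P* = 20, Q* = 38.
Since the control does not bind, no trades are prevented and deadweight loss is zero.

0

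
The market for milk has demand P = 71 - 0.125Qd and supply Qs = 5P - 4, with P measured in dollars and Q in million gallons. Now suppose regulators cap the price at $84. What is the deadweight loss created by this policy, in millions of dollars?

0

Rearranging demand gives Qd = 568 - 8P. Setting quantity demanded equal to quantity supplied, 568 - 8P = 5P - 4, gives P* = 44 and Q* = 216.
The ceiling of 84 is above the equilibrium price 44, so it is not binding; the market clears at P* = 44, Q* = 216.
Since the control does not bind, no trades are prevented and deadweight loss is zero.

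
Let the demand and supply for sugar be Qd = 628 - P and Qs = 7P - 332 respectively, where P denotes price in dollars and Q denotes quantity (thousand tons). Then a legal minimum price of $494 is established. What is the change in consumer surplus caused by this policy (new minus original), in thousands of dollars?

-120054

Without the control the market clears where 628 - P = 7P - 332, i.e. P* = 120 and Q* = 508.
The floor of 494 is above the equilibrium price 120, so it binds.
At P = 494: Qd = 628 - 494 = 134 and Qs = 7·494 - 332 = 3126.
Consumer surplus without the control is ½ · (628 - 120) · 508 = 129032.
With the floor, consumers buy 134 units at 494, so CS = ½ · (628 - 494) · 134 = 8978.
Change in consumer surplus = 8978 - 129032 = -120054.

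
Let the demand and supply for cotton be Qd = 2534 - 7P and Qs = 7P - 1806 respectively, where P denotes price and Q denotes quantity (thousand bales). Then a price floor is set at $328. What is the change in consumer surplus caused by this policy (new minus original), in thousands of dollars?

-5418

Setting quantity demanded equal to quantity supplied, 2534 - 7P = 7P - 1806, gives P* = 310 and Q* = 364.
Because the floor (328) lies above the market-clearing price, it is binding.
At P = 328: Qd = 2534 - 7·328 = 238 and Qs = 7·328 - 1806 = 490.
Consumer surplus without the control is ½ · (362 - 310) · 364 = 9464.
With the floor, consumers buy 238 units at 328, so CS = ½ · (362 - 328) · 238 = 4046.
Change in consumer surplus = 4046 - 9464 = -5418.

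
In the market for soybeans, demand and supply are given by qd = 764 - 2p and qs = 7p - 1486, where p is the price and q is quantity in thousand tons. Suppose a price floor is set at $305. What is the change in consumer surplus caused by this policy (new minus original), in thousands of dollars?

Equilibrium: 764 - 2p = 7p - 1486, so 2250 = 9p and p* = 250, q* = 264.
Since 305 > 250, the floor is binding.
At p = 305: qd = 764 - 2·305 = 154 and qs = 7·305 - 1486 = 649.
Consumer surplus without the control is ½ · (382 - 250) · 264 = 17424.
With the floor, consumers buy 154 units at 305, so CS = ½ · (382 - 305) · 154 = 5929.
Change in consumer surplus = 5929 - 17424 = -11495.

-11495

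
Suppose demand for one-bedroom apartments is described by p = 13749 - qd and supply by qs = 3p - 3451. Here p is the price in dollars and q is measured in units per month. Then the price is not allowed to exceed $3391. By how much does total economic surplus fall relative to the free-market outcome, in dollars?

Rearranging demand gives qd = 13749 - p. Equilibrium: 13749 - p = 3p - 3451, so 17200 = 4p and p* = 4300, q* = 9449.
Since 3391 < 4300, the ceiling is binding.
At p = 3391: qd = 13749 - 3391 = 10358 and qs = 3·3391 - 3451 = 6722.
Quantity traded falls to 6722. At q = 6722 the demand price is 13749 - 6722 = 7027 and the supply price is (3451 + 6722)/3 = 3391.
Deadweight loss = ½ · (7027 - 3391) · (9449 - 6722) = ½ · 3636 · 2727 = 4957686.

4957686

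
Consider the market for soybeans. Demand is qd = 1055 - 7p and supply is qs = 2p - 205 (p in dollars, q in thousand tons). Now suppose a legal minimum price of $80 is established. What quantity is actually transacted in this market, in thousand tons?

Equilibrium: 1055 - 7p = 2p - 205, so 1260 = 9p and p* = 140, q* = 75.
The floor of 80 is below the equilibrium price 140, so it is not binding; the market clears at p* = 140, q* = 75.

75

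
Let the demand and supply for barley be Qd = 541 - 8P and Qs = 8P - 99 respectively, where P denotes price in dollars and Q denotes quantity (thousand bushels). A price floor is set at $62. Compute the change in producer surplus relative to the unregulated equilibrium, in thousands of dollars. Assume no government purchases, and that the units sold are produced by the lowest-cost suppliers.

-946

Without the control the market clears where 541 - 8P = 8P - 99, i.e. P* = 40 and Q* = 221.
Since 62 > 40, the floor is binding.
At P = 62: Qd = 541 - 8·62 = 45 and Qs = 8·62 - 99 = 397.
Producer surplus without the control is ½ · (40 - 12.375) · 221 = 3052.5625.
With the floor, 45 units are sold at 62. The supply price at Q = 45 is 18, so PS = ½ · [(62 - 12.375) + (62 - 18)] · 45 = 2106.5625.
Change in producer surplus = 2106.5625 - 3052.5625 = -946.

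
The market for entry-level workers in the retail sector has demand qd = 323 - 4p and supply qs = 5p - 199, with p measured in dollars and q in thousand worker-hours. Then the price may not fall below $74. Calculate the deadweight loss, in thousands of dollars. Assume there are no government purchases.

Setting quantity demanded equal to quantity supplied, 323 - 4p = 5p - 199, gives p* = 58 and q* = 91.
The floor of 74 is above the equilibrium price 58, so it binds.
At p = 74: qd = 323 - 4·74 = 27 and qs = 5·74 - 199 = 171.
Quantity traded falls to 27. At q = 27 the demand price is (323 - 27)/4 = 74 and the supply price is (199 + 27)/5 = 45.2.
Deadweight loss = ½ · (74 - 45.2) · (91 - 27) = ½ · 28.8 · 64 = 921.6.

921.6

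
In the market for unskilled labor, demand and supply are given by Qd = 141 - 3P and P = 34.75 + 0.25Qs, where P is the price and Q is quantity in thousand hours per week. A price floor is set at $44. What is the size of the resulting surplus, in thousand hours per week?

28

Rearranging supply gives Qs = 4P - 139. Equilibrium: 141 - 3P = 4P - 139, so 280 = 7P and P* = 40, Q* = 21.
Because the floor (44) lies above the market-clearing price, it is binding.
At P = 44: Qd = 141 - 3·44 = 9 and Qs = 4·44 - 139 = 37.
Surplus = Qs - Qd = 37 - 9 = 28.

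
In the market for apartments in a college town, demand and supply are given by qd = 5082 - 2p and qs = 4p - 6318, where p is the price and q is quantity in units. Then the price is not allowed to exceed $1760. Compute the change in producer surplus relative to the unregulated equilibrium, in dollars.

In a free market, 5082 - 2p = 4p - 6318 gives the equilibrium p* = 1900, q* = 1282.
Because the ceiling (1760) lies below the market-clearing price, it is binding.
At p = 1760: qd = 5082 - 2·1760 = 1562 and qs = 4·1760 - 6318 = 722.
Producer surplus without the control is ½ · (1900 - 1579.5) · 1282 = 205440.5.
With the ceiling, producers sell 722 units at 1760, so PS = ½ · (1760 - 1579.5) · 722 = 65160.5.
Change in producer surplus = 65160.5 - 205440.5 = -140280.

-140280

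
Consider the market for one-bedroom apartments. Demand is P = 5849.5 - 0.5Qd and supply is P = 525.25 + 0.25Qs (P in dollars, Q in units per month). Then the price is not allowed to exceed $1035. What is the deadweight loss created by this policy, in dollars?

9601350

Rearranging demand gives Qd = 11699 - 2P; rearranging supply gives Qs = 4P - 2101. Without the control the market clears where 11699 - 2P = 4P - 2101, i.e. P* = 2300 and Q* = 7099.
Because the ceiling (1035) lies below the market-clearing price, it is binding.
At P = 1035: Qd = 11699 - 2·1035 = 9629 and Qs = 4·1035 - 2101 = 2039.
Quantity traded falls to 2039. At Q = 2039 the demand price is (11699 - 2039)/2 = 4830 and the supply price is (2101 + 2039)/4 = 1035.
Deadweight loss = ½ · (4830 - 1035) · (7099 - 2039) = ½ · 3795 · 5060 = 9601350.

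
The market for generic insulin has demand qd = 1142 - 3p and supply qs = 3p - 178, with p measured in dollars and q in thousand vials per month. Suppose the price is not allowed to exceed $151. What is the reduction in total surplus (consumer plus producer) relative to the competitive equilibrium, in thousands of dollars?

14283

In a free market, 1142 - 3p = 3p - 178 gives the equilibrium p* = 220, q* = 482.
The ceiling of 151 is below the equilibrium price 220, so it binds.
At p = 151: qd = 1142 - 3·151 = 689 and qs = 3·151 - 178 = 275.
Quantity traded falls to 275. At q = 275 the demand price is (1142 - 275)/3 = 289 and the supply price is (178 + 275)/3 = 151.
Deadweight loss = ½ · (289 - 151) · (482 - 275) = ½ · 138 · 207 = 14283.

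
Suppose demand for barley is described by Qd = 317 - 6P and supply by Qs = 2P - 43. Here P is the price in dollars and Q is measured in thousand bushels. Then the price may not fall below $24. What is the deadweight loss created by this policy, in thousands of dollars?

0

Without the control the market clears where 317 - 6P = 2P - 43, i.e. P* = 45 and Q* = 47.
Since 24 is below P* = 45, the floor does not bind and the free-market outcome prevails.
Since the control does not bind, no trades are prevented and deadweight loss is zero.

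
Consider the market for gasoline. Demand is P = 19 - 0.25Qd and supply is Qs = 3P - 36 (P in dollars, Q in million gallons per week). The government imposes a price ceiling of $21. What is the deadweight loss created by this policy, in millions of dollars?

Rearranging demand gives Qd = 76 - 4P. In a free market, 76 - 4P = 3P - 36 gives the equilibrium P* = 16, Q* = 12.
Since 21 is above P* = 16, the ceiling does not bind and the free-market outcome prevails.
Since the control does not bind, no trades are prevented and deadweight loss is zero.

0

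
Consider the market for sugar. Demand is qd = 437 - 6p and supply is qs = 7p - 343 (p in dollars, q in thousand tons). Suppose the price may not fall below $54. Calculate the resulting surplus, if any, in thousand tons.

Equilibrium: 437 - 6p = 7p - 343, so 780 = 13p and p* = 60, q* = 77.
The floor of 54 is below the equilibrium price 60, so it is not binding; the market clears at p* = 60, q* = 77.
Since the control does not bind, there is no surplus.

0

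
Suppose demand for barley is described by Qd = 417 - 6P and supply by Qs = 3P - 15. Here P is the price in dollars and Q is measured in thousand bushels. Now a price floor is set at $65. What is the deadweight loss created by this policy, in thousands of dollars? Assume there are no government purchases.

2601

Equilibrium: 417 - 6P = 3P - 15, so 432 = 9P and P* = 48, Q* = 129.
Because the floor (65) lies above the market-clearing price, it is binding.
At P = 65: Qd = 417 - 6·65 = 27 and Qs = 3·65 - 15 = 180.
Quantity traded falls to 27. At Q = 27 the demand price is (417 - 27)/6 = 65 and the supply price is (15 + 27)/3 = 14.
Deadweight loss = ½ · (65 - 14) · (129 - 27) = ½ · 51 · 102 = 2601.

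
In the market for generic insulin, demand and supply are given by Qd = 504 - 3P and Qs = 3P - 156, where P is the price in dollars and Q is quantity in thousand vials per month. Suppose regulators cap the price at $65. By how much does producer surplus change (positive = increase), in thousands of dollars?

-4792.5

Equilibrium: 504 - 3P = 3P - 156, so 660 = 6P and P* = 110, Q* = 174.
The ceiling of 65 is below the equilibrium price 110, so it binds.
At P = 65: Qd = 504 - 3·65 = 309 and Qs = 3·65 - 156 = 39.
Producer surplus without the control is ½ · (110 - 52) · 174 = 5046.
With the ceiling, producers sell 39 units at 65, so PS = ½ · (65 - 52) · 39 = 253.5.
Change in producer surplus = 253.5 - 5046 = -4792.5.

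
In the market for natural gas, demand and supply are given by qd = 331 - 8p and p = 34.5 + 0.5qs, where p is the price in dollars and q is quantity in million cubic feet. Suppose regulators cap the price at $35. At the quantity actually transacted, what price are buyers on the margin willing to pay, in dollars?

41.25

Rearranging supply gives qs = 2p - 69. Equilibrium: 331 - 8p = 2p - 69, so 400 = 10p and p* = 40, q* = 11.
The ceiling of 35 is below the equilibrium price 40, so it binds.
At p = 35: qd = 331 - 8·35 = 51 and qs = 2·35 - 69 = 1.
Only 1 units reach the market. On the demand curve, the marginal buyer's willingness to pay at q = 1 is (331 - 1)/8 = 41.25.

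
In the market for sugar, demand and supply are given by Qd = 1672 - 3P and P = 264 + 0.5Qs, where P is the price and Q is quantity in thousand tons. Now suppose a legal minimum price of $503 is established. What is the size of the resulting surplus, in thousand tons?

315

Rearranging supply gives Qs = 2P - 528. Without the control the market clears where 1672 - 3P = 2P - 528, i.e. P* = 440 and Q* = 352.
Because the floor (503) lies above the market-clearing price, it is binding.
At P = 503: Qd = 1672 - 3·503 = 163 and Qs = 2·503 - 528 = 478.
Surplus = Qs - Qd = 478 - 163 = 315.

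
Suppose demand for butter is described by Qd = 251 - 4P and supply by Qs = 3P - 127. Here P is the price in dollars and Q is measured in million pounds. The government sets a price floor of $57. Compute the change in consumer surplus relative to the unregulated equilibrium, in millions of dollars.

-87

Setting quantity demanded equal to quantity supplied, 251 - 4P = 3P - 127, gives P* = 54 and Q* = 35.
The floor of 57 is above the equilibrium price 54, so it binds.
At P = 57: Qd = 251 - 4·57 = 23 and Qs = 3·57 - 127 = 44.
Consumer surplus without the control is ½ · (62.75 - 54) · 35 = 153.125.
With the floor, consumers buy 23 units at 57, so CS = ½ · (62.75 - 57) · 23 = 66.125.
Change in consumer surplus = 66.125 - 153.125 = -87.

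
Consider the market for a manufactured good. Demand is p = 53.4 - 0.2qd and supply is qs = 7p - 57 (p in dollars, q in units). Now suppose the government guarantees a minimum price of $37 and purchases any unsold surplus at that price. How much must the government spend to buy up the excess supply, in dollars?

Rearranging demand gives qd = 267 - 5p. Without the control the market clears where 267 - 5p = 7p - 57, i.e. p* = 27 and q* = 132.
Because the floor (37) lies above the market-clearing price, it is binding.
At p = 37: qd = 267 - 5·37 = 82 and qs = 7·37 - 57 = 202.
Surplus = qs - qd = 120.
Government expenditure = surplus × support price = 120 × 37 = 4440.

4440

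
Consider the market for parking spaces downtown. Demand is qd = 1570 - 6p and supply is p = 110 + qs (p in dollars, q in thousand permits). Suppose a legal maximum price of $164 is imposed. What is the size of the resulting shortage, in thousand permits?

532

Rearranging supply gives qs = p - 110. In a free market, 1570 - 6p = p - 110 gives the equilibrium p* = 240, q* = 130.
Because the ceiling (164) lies below the market-clearing price, it is binding.
At p = 164: qd = 1570 - 6·164 = 586 and qs = 164 - 110 = 54.
Shortage = qd - qs = 586 - 54 = 532.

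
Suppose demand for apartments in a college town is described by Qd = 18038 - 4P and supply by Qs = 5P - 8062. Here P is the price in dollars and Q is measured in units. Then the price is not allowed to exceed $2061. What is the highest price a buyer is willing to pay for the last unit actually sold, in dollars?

3948.75

In a free market, 18038 - 4P = 5P - 8062 gives the equilibrium P* = 2900, Q* = 6438.
Because the ceiling (2061) lies below the market-clearing price, it is binding.
At P = 2061: Qd = 18038 - 4·2061 = 9794 and Qs = 5·2061 - 8062 = 2243.
Only 2243 units reach the market. On the demand curve, the marginal buyer's willingness to pay at Q = 2243 is (18038 - 2243)/4 = 3948.75.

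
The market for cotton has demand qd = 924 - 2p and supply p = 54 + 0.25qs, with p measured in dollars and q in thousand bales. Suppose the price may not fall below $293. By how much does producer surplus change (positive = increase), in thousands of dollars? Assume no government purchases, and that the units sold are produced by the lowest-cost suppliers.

29509.5

Rearranging supply gives qs = 4p - 216. Without the control the market clears where 924 - 2p = 4p - 216, i.e. p* = 190 and q* = 544.
Because the floor (293) lies above the market-clearing price, it is binding.
At p = 293: qd = 924 - 2·293 = 338 and qs = 4·293 - 216 = 956.
Producer surplus without the control is ½ · (190 - 54) · 544 = 36992.
With the floor, 338 units are sold at 293. The supply price at q = 338 is 138.5, so PS = ½ · [(293 - 54) + (293 - 138.5)] · 338 = 66501.5.
Change in producer surplus = 66501.5 - 36992 = 29509.5.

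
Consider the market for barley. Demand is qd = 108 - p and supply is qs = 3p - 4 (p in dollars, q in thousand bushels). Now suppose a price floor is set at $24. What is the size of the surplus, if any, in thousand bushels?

0

In a free market, 108 - p = 3p - 4 gives the equilibrium p* = 28, q* = 80.
Since 24 is below p* = 28, the floor does not bind and the free-market outcome prevails.
Since the control does not bind, there is no surplus.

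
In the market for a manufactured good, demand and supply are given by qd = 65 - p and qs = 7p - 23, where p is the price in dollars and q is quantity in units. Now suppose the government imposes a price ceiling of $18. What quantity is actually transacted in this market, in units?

Without the control the market clears where 65 - p = 7p - 23, i.e. p* = 11 and q* = 54.
The ceiling of 18 is above the equilibrium price 11, so it is not binding; the market clears at p* = 11, q* = 54.

54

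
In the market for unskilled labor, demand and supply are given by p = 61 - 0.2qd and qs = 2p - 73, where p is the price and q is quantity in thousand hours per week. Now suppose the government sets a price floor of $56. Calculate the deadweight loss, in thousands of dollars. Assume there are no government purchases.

35

Rearranging demand gives qd = 305 - 5p. Equilibrium: 305 - 5p = 2p - 73, so 378 = 7p and p* = 54, q* = 35.
Since 56 > 54, the floor is binding.
At p = 56: qd = 305 - 5·56 = 25 and qs = 2·56 - 73 = 39.
Quantity traded falls to 25. At q = 25 the demand price is (305 - 25)/5 = 56 and the supply price is (73 + 25)/2 = 49.
Deadweight loss = ½ · (56 - 49) · (35 - 25) = ½ · 7 · 10 = 35.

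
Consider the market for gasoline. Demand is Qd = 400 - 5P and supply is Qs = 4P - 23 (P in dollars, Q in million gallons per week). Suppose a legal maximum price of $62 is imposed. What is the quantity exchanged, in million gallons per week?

165

Without the control the market clears where 400 - 5P = 4P - 23, i.e. P* = 47 and Q* = 165.
The ceiling of 62 is above the equilibrium price 47, so it is not binding; the market clears at P* = 47, Q* = 165.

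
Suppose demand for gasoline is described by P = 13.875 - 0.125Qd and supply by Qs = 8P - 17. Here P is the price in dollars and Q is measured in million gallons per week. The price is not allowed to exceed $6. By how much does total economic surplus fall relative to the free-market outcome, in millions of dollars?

Rearranging demand gives Qd = 111 - 8P. In a free market, 111 - 8P = 8P - 17 gives the equilibrium P* = 8, Q* = 47.
Since 6 < 8, the ceiling is binding.
At P = 6: Qd = 111 - 8·6 = 63 and Qs = 8·6 - 17 = 31.
Quantity traded falls to 31. At Q = 31 the demand price is (111 - 31)/8 = 10 and the supply price is (17 + 31)/8 = 6.
Deadweight loss = ½ · (10 - 6) · (47 - 31) = ½ · 4 · 16 = 32.

32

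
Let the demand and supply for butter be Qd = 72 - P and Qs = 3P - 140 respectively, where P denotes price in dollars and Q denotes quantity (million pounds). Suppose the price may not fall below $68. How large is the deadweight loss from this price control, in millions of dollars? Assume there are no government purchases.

In a free market, 72 - P = 3P - 140 gives the equilibrium P* = 53, Q* = 19.
The floor of 68 is above the equilibrium price 53, so it binds.
At P = 68: Qd = 72 - 68 = 4 and Qs = 3·68 - 140 = 64.
Quantity traded falls to 4. At Q = 4 the demand price is 72 - 4 = 68 and the supply price is (140 + 4)/3 = 48.
Deadweight loss = ½ · (68 - 48) · (19 - 4) = ½ · 20 · 15 = 150.

150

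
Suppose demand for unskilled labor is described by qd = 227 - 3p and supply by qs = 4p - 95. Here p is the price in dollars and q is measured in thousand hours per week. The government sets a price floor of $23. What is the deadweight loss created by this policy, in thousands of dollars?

Without the control the market clears where 227 - 3p = 4p - 95, i.e. p* = 46 and q* = 89.
Since 23 is below p* = 46, the floor does not bind and the free-market outcome prevails.
Since the control does not bind, no trades are prevented and deadweight loss is zero.

0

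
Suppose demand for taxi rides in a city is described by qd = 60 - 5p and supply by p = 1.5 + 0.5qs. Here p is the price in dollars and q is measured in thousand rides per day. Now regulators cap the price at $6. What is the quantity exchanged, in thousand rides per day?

Rearranging supply gives qs = 2p - 3. Equilibrium: 60 - 5p = 2p - 3, so 63 = 7p and p* = 9, q* = 15.
Since 6 < 9, the ceiling is binding.
At p = 6: qd = 60 - 5·6 = 30 and qs = 2·6 - 3 = 9.
The quantity actually transacted is the short side, supply: 9.

9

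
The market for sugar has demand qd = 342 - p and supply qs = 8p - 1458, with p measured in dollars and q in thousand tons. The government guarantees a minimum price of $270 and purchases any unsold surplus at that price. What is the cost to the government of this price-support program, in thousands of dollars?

Without the control the market clears where 342 - p = 8p - 1458, i.e. p* = 200 and q* = 142.
The floor of 270 is above the equilibrium price 200, so it binds.
At p = 270: qd = 342 - 270 = 72 and qs = 8·270 - 1458 = 702.
Surplus = qs - qd = 630.
Government expenditure = surplus × support price = 630 × 270 = 170100.

170100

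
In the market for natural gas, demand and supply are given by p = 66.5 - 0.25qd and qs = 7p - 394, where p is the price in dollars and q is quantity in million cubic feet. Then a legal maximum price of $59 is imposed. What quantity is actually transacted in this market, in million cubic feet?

19

Rearranging demand gives qd = 266 - 4p. Equilibrium: 266 - 4p = 7p - 394, so 660 = 11p and p* = 60, q* = 26.
The ceiling of 59 is below the equilibrium price 60, so it binds.
At p = 59: qd = 266 - 4·59 = 30 and qs = 7·59 - 394 = 19.
The quantity actually transacted is the short side, supply: 19.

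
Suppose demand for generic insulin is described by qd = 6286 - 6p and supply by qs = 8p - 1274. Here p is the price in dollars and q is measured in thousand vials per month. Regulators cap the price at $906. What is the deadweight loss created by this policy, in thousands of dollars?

0

Equilibrium: 6286 - 6p = 8p - 1274, so 7560 = 14p and p* = 540, q* = 3046.
The ceiling of 906 is above the equilibrium price 540, so it is not binding; the market clears at p* = 540, q* = 3046.
Since the control does not bind, no trades are prevented and deadweight loss is zero.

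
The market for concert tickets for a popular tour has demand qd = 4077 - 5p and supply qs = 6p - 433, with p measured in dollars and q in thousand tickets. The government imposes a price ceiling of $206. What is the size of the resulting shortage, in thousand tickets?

2244

Equilibrium: 4077 - 5p = 6p - 433, so 4510 = 11p and p* = 410, q* = 2027.
The ceiling of 206 is below the equilibrium price 410, so it binds.
At p = 206: qd = 4077 - 5·206 = 3047 and qs = 6·206 - 433 = 803.
Shortage = qd - qs = 3047 - 803 = 2244.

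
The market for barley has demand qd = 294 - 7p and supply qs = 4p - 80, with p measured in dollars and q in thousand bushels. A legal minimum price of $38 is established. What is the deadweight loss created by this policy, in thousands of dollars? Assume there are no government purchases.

Setting quantity demanded equal to quantity supplied, 294 - 7p = 4p - 80, gives p* = 34 and q* = 56.
Because the floor (38) lies above the market-clearing price, it is binding.
At p = 38: qd = 294 - 7·38 = 28 and qs = 4·38 - 80 = 72.
Quantity traded falls to 28. At q = 28 the demand price is (294 - 28)/7 = 38 and the supply price is (80 + 28)/4 = 27.
Deadweight loss = ½ · (38 - 27) · (56 - 28) = ½ · 11 · 28 = 154.

154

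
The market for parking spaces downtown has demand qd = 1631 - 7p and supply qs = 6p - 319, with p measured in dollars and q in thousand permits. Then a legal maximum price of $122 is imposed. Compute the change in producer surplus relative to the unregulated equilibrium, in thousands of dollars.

-13916

Without the control the market clears where 1631 - 7p = 6p - 319, i.e. p* = 150 and q* = 581.
The ceiling of 122 is below the equilibrium price 150, so it binds.
At p = 122: qd = 1631 - 7·122 = 777 and qs = 6·122 - 319 = 413.
Producer surplus without the control is ½ · (150 - 319/6) · 581 = 337561/12.
With the ceiling, producers sell 413 units at 122, so PS = ½ · (122 - 319/6) · 413 = 170569/12.
Change in producer surplus = 170569/12 - 337561/12 = -13916.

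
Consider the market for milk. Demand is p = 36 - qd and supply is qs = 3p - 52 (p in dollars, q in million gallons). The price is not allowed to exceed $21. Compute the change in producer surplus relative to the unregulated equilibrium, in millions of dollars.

-12.5

Rearranging demand gives qd = 36 - p. Setting quantity demanded equal to quantity supplied, 36 - p = 3p - 52, gives p* = 22 and q* = 14.
Since 21 < 22, the ceiling is binding.
At p = 21: qd = 36 - 21 = 15 and qs = 3·21 - 52 = 11.
Producer surplus without the control is ½ · (22 - 52/3) · 14 = 98/3.
With the ceiling, producers sell 11 units at 21, so PS = ½ · (21 - 52/3) · 11 = 121/6.
Change in producer surplus = 121/6 - 98/3 = -12.5.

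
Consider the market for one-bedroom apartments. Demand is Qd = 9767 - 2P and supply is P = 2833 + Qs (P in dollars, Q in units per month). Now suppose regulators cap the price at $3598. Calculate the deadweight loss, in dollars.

271803

Rearranging supply gives Qs = P - 2833. In a free market, 9767 - 2P = P - 2833 gives the equilibrium P* = 4200, Q* = 1367.
Since 3598 < 4200, the ceiling is binding.
At P = 3598: Qd = 9767 - 2·3598 = 2571 and Qs = 3598 - 2833 = 765.
Quantity traded falls to 765. At Q = 765 the demand price is (9767 - 765)/2 = 4501 and the supply price is 2833 + 765 = 3598.
Deadweight loss = ½ · (4501 - 3598) · (1367 - 765) = ½ · 903 · 602 = 271803.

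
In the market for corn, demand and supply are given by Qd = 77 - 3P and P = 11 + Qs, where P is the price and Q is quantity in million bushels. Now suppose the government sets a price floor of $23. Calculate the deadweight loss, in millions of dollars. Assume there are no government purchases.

Rearranging supply gives Qs = P - 11. In a free market, 77 - 3P = P - 11 gives the equilibrium P* = 22, Q* = 11.
The floor of 23 is above the equilibrium price 22, so it binds.
At P = 23: Qd = 77 - 3·23 = 8 and Qs = 23 - 11 = 12.
Quantity traded falls to 8. At Q = 8 the demand price is (77 - 8)/3 = 23 and the supply price is 11 + 8 = 19.
Deadweight loss = ½ · (23 - 19) · (11 - 8) = ½ · 4 · 3 = 6.

6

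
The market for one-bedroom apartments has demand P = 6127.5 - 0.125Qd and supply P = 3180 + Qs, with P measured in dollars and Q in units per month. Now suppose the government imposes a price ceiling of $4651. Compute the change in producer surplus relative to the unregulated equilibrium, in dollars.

-2350279.5

Rearranging demand gives Qd = 49020 - 8P; rearranging supply gives Qs = P - 3180. In a free market, 49020 - 8P = P - 3180 gives the equilibrium P* = 5800, Q* = 2620.
The ceiling of 4651 is below the equilibrium price 5800, so it binds.
At P = 4651: Qd = 49020 - 8·4651 = 11812 and Qs = 4651 - 3180 = 1471.
Producer surplus without the control is ½ · (5800 - 3180) · 2620 = 3432200.
With the ceiling, producers sell 1471 units at 4651, so PS = ½ · (4651 - 3180) · 1471 = 1081920.5.
Change in producer surplus = 1081920.5 - 3432200 = -2350279.5.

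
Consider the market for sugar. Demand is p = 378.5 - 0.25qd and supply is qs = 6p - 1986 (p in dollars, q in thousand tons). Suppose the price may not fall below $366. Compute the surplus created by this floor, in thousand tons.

Rearranging demand gives qd = 1514 - 4p. Without the control the market clears where 1514 - 4p = 6p - 1986, i.e. p* = 350 and q* = 114.
Since 366 > 350, the floor is binding.
At p = 366: qd = 1514 - 4·366 = 50 and qs = 6·366 - 1986 = 210.
Surplus = qs - qd = 210 - 50 = 160.

160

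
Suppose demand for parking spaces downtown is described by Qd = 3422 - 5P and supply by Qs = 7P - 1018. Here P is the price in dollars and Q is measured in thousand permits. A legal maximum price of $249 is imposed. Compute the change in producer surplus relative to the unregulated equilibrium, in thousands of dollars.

-138968.5

Without the control the market clears where 3422 - 5P = 7P - 1018, i.e. P* = 370 and Q* = 1572.
Because the ceiling (249) lies below the market-clearing price, it is binding.
At P = 249: Qd = 3422 - 5·249 = 2177 and Qs = 7·249 - 1018 = 725.
Producer surplus without the control is ½ · (370 - 1018/7) · 1572 = 1235592/7.
With the ceiling, producers sell 725 units at 249, so PS = ½ · (249 - 1018/7) · 725 = 525625/14.
Change in producer surplus = 525625/14 - 1235592/7 = -138968.5.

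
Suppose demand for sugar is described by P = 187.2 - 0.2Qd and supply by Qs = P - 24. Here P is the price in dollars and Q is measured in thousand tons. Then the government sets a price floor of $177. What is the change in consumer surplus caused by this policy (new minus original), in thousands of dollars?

-1589.5

Rearranging demand gives Qd = 936 - 5P. In a free market, 936 - 5P = P - 24 gives the equilibrium P* = 160, Q* = 136.
Because the floor (177) lies above the market-clearing price, it is binding.
At P = 177: Qd = 936 - 5·177 = 51 and Qs = 177 - 24 = 153.
Consumer surplus without the control is ½ · (187.2 - 160) · 136 = 1849.6.
With the floor, consumers buy 51 units at 177, so CS = ½ · (187.2 - 177) · 51 = 260.1.
Change in consumer surplus = 260.1 - 1849.6 = -1589.5.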